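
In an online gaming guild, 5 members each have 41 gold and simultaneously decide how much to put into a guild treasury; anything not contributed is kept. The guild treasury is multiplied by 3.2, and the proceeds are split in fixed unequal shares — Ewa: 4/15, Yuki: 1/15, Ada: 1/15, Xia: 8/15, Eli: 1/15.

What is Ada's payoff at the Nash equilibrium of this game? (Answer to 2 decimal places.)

49.75 gold

Player j's private return per contributed unit is 3.2 × (j's share). Contributing is weakly dominant for j when that share is at least 1/3.2 = 0.3125, and contributing 0 is dominant otherwise.
Only Xia (8/15) clears that bar, contributing 41; the remaining 4 contribute 0. Total contributed: 41.
Ada keeps 41 and receives 3.2 × 41 × 1/15 = 8.75 from the guild treasury, for a payoff of 49.75.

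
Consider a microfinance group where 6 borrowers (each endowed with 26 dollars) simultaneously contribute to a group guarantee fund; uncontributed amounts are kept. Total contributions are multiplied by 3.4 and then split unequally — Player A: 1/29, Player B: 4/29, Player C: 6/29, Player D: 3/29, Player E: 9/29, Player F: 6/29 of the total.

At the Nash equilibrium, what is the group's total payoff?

A player with share s gets back 3.4·s per unit contributed, so full contribution is dominant for anyone with s > 1/3.4 = 0.2941 and zero contribution is dominant for anyone below.
Player E alone (share 9/29) is above the threshold, contributing 26; the remaining 5 contribute 0. Total contributed: 26.
The group guarantee fund pays out 3.4 × 26 = 88.40 in total (split across the unequal shares, but the aggregate is all that matters for the group sum).
The 5 free-riders keep 26 each, adding 130. Group total = 130 + 88.40 = 218.40.

218.40 dollars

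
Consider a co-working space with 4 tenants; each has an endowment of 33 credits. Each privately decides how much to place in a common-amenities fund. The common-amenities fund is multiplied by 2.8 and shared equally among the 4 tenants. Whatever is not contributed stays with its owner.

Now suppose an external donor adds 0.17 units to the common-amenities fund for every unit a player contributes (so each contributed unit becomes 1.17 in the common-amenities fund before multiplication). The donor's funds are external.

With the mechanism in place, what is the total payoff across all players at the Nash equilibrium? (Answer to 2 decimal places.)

132.00 credits

Even with the mechanism, each unit contributed returns only 2.8 × 1.17 / 4 = 0.8190 per unit of net cost, so contributing nothing is still dominant.
Everyone keeps their endowment and the group total is 4 × 33 = 132.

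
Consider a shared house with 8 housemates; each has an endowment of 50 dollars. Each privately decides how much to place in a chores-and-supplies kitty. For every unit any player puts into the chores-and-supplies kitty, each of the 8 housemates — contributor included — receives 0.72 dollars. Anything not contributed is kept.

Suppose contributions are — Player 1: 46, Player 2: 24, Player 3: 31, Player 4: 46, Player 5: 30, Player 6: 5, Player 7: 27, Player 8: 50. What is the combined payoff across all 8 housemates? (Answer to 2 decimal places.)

1632.84 dollars

Total contributed: 46 + 24 + 31 + 46 + 30 + 5 + 27 + 50 = 259; total kept: 8 × 50 − 259 = 141.
The chores-and-supplies kitty pays out 0.72 × 8 × 259 = 1491.84 in aggregate.
Group total = 141 + 1491.84 = 1632.84.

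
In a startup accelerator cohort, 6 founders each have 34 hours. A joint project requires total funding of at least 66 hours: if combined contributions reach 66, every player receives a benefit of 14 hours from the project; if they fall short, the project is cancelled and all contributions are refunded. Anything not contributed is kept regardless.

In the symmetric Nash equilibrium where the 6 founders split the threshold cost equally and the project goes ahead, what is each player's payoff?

37 hours

Equal share of the threshold: 66/6 = 11.
At this profile no one gains by cutting their contribution: any cut drops the total below 66, the project is cancelled, contributions are refunded, and the deviator ends with 34, which is less than 34 − 11 + 14 = 37. Contributing more than 11 just wastes the excess. So contributing exactly 11 is a best response.
Each player's payoff: 34 − 11 + 14 = 37.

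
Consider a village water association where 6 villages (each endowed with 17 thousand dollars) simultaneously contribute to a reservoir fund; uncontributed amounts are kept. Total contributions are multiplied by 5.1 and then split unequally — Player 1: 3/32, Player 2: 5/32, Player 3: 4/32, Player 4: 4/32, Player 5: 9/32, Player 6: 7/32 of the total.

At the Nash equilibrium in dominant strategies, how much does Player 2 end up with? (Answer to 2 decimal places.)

44.09 thousand dollars

Each unit j contributes comes back to j as 5.1 × (j's share), so j prefers to contribute only if that share exceeds 1/5.1 = 0.1961; otherwise keeping the unit dominates.
Player 5 and Player 6 are above the threshold, contributing 17 each; the remaining 4 contribute 0. Total contributed: 34.
Player 2 keeps 17 and receives 5.1 × 34 × 5/32 = 27.09 from the reservoir fund, for a payoff of 44.09.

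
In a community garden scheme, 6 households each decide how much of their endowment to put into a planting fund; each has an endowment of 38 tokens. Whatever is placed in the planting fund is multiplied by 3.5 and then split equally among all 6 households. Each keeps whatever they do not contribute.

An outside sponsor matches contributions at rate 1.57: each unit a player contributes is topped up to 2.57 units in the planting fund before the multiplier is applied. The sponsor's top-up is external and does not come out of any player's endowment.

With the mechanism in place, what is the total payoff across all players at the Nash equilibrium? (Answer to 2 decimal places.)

The effective private return per unit is now 3.5 × 2.57 / 6 = 1.4992 > 1, so every player's dominant strategy flips to full contribution.
So the Nash equilibrium is full contribution by all 6; the group earns 3.5 × 2.57 × 228 = 2050.86.

2050.86 tokens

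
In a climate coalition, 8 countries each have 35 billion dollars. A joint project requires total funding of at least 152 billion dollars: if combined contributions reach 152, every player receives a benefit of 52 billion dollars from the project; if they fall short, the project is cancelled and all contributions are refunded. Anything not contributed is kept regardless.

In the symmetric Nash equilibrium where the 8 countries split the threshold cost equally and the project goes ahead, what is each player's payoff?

Equal share of the threshold: 152/8 = 19.
At this profile no one gains by cutting their contribution: any cut drops the total below 152, the project is cancelled, contributions are refunded, and the deviator ends with 35, which is less than 35 − 19 + 52 = 68. Contributing more than 19 just wastes the excess. So contributing exactly 19 is a best response.
Each player's payoff: 35 − 19 + 52 = 68.

68 billion dollars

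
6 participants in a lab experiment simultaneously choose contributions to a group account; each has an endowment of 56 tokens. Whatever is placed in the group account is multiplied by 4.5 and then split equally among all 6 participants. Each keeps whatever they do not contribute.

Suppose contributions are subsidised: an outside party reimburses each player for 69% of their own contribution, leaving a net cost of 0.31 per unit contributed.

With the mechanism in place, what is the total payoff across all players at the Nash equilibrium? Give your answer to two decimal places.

The effective private return per unit is now (4.5/6) / 0.31 = 2.4194 > 1, so every player's dominant strategy flips to full contribution.
At the Nash equilibrium everyone contributes 56. Group total payoff = 6 × (56 × 0.69 + 4.5 × 56) = 1743.84.

1743.84 tokens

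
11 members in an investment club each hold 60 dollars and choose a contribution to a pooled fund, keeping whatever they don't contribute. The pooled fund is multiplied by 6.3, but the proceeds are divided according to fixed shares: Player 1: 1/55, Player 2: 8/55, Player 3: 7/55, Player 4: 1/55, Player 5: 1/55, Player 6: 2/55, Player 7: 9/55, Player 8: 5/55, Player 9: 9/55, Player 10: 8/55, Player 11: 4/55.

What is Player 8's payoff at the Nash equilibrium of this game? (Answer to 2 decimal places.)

Each unit j contributes comes back to j as 6.3 × (j's share), so j prefers to contribute only if that share exceeds 1/6.3 = 0.1587; otherwise keeping the unit dominates.
The shares above 0.1587 belong to Player 7 and Player 9, contributing 60 each; the remaining 9 contribute 0. Total contributed: 120.
Player 8 keeps 60 and receives 6.3 × 120 × 5/55 = 68.73 from the pooled fund, for a payoff of 128.73.

128.73 dollars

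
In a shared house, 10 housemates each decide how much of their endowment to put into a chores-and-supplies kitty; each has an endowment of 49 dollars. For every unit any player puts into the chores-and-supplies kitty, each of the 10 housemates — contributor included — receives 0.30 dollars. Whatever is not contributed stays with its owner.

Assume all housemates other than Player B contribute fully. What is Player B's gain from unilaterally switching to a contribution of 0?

34.30 dollars

Switching from a contribution of 49 to 0 lets Player B keep an extra 49 dollars, but lowers the chores-and-supplies kitty by 49, which costs Player B their own share of that drop: 0.30 × 49 = 14.70.
Net gain = 49 − 14.70 = 34.30. The private return per contributed unit (0.30) is below 1, so free-riding is indeed the best response regardless of what the others do.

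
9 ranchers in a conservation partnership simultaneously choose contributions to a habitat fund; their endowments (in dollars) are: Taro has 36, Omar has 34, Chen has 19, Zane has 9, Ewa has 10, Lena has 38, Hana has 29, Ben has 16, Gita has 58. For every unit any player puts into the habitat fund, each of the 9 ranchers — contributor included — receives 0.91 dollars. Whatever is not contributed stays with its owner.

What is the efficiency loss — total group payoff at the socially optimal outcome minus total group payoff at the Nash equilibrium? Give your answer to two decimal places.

1790.31 dollars

The private return per contributed unit is 0.91 < 1 for everyone, so the Nash equilibrium is zero contribution and the group total is Σ E_j = 36 + 34 + 19 + 9 + 10 + 38 + 29 + 16 + 58 = 249.
Each contributed unit returns 8.190 to the group, so the social optimum is full contribution by everyone: group total = 8.190 × 249 = 2039.31.
Efficiency loss = (8.190 − 1) × 249 = 1790.31.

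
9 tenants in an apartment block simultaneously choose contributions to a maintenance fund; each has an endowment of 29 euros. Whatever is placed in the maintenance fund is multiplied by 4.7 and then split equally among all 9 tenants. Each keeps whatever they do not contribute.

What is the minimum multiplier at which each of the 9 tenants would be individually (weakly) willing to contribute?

A contributed unit returns (multiplier)/9 to its contributor.
This reaches 1 exactly when the multiplier is 9.

9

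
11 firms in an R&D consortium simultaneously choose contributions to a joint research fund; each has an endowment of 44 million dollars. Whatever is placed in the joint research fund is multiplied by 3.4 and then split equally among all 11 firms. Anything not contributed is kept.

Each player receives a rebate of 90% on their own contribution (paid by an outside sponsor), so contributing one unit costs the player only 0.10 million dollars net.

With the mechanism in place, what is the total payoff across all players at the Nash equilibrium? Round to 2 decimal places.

2081.20 million dollars

The effective private return per unit is now (3.4/11) / 0.10 = 3.0909 > 1, so every player's dominant strategy flips to full contribution.
So the Nash equilibrium is full contribution by all 11; the group earns 11 × (44 × 0.90 + 3.4 × 44) = 2081.20.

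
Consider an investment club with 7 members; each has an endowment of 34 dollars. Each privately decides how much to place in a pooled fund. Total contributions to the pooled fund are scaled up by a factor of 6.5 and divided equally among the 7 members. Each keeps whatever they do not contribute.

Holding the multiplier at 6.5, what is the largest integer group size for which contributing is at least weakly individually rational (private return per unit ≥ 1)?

Private return per unit is 6.5/(group size), which is ≥ 1 whenever the group size is ≤ 6.5.
The largest such integer is 6.

6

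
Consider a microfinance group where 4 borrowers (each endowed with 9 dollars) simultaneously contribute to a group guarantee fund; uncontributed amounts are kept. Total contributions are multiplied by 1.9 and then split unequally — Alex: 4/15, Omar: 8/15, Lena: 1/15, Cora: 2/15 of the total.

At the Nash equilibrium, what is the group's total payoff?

44.10 dollars

Each unit j contributes comes back to j as 1.9 × (j's share), so j prefers to contribute only if that share exceeds 1/1.9 = 0.5263; otherwise keeping the unit dominates.
Omar alone (share 8/15) is above the threshold, contributing 9; the remaining 3 contribute 0. Total contributed: 9.
The group guarantee fund pays out 1.9 × 9 = 17.10 in total (split across the unequal shares, but the aggregate is all that matters for the group sum).
The 3 free-riders keep 9 each, adding 27. Group total = 27 + 17.10 = 44.10.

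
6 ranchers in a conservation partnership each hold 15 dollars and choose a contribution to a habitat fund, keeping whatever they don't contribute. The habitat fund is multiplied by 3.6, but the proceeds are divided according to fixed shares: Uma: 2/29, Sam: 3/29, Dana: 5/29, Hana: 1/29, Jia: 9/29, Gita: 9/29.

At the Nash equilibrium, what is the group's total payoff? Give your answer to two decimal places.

For player j, contributing a unit is worthwhile iff 3.6 × (j's share) ≥ 1, i.e. iff j's share is at least 0.2778.
Jia and Gita are above the threshold, contributing 15 each; the remaining 4 contribute 0. Total contributed: 30.
The habitat fund pays out 3.6 × 30 = 108.00 in total (split across the unequal shares, but the aggregate is all that matters for the group sum).
The 4 free-riders keep 15 each, adding 60. Group total = 60 + 108.00 = 168.00.

168.00 dollars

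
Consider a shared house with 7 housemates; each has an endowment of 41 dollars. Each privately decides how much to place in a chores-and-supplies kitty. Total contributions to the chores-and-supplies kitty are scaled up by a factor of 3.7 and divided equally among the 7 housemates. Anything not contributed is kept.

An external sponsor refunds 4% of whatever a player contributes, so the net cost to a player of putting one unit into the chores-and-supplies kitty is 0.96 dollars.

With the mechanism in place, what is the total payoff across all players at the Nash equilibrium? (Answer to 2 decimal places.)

287.00 dollars

Even with the mechanism, each unit contributed returns only (3.7/7) / 0.96 = 0.5506 per unit of net cost, so contributing nothing is still dominant.
Everyone keeps their endowment and the group total is 7 × 41 = 287.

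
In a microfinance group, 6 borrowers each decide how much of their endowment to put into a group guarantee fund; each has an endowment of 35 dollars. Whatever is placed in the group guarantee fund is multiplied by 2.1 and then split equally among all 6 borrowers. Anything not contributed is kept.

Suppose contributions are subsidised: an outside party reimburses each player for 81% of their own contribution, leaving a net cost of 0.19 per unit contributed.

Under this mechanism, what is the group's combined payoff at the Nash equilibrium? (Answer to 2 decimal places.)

The effective private return per unit is now (2.1/6) / 0.19 = 1.8421 > 1, so every player's dominant strategy flips to full contribution.
So the Nash equilibrium is full contribution by all 6; the group earns 6 × (35 × 0.81 + 2.1 × 35) = 611.10.

611.10 dollars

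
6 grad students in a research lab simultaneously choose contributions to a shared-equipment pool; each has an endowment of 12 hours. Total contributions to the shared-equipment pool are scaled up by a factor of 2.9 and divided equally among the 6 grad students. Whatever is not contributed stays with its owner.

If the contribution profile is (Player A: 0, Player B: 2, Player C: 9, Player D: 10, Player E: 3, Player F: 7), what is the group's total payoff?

130.90 hours

Total contributed: 0 + 2 + 9 + 10 + 3 + 7 = 31; total kept: 6 × 12 − 31 = 41.
The shared-equipment pool pays out 2.9 × 31 = 89.90 in aggregate.
Group total = 41 + 89.90 = 130.90.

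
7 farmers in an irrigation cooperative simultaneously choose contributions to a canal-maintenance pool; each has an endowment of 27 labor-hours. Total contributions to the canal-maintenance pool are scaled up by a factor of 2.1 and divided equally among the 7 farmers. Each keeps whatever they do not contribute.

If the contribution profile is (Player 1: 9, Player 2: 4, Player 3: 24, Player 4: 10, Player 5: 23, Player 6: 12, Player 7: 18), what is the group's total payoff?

Total contributed: 9 + 4 + 24 + 10 + 23 + 12 + 18 = 100; total kept: 7 × 27 − 100 = 89.
The canal-maintenance pool pays out 2.1 × 100 = 210.00 in aggregate.
Group total = 89 + 210.00 = 299.00.

299.00 labor-hours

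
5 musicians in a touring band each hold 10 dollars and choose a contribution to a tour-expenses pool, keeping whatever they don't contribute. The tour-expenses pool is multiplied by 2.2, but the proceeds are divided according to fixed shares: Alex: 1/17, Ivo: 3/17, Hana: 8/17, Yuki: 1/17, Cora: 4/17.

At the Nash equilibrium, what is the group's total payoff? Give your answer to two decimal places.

62.00 dollars

A player with share s gets back 2.2·s per unit contributed, so full contribution is dominant for anyone with s > 1/2.2 = 0.4545 and zero contribution is dominant for anyone below.
Only Hana (8/17) clears that bar, contributing 10; the remaining 4 contribute 0. Total contributed: 10.
The tour-expenses pool pays out 2.2 × 10 = 22.00 in total (split across the unequal shares, but the aggregate is all that matters for the group sum).
The 4 free-riders keep 10 each, adding 40. Group total = 40 + 22.00 = 62.00.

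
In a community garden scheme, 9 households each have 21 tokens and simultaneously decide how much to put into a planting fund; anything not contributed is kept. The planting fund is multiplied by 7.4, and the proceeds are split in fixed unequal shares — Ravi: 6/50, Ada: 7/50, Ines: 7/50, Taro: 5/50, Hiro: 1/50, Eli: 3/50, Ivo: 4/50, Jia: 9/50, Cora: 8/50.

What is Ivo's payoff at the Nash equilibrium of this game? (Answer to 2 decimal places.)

70.73 tokens

A player with share s gets back 7.4·s per unit contributed, so full contribution is dominant for anyone with s > 1/7.4 = 0.1351 and zero contribution is dominant for anyone below.
Ada, Ines, Jia and Cora clear that bar, contributing 21 each; the remaining 5 contribute 0. Total contributed: 84.
Ivo keeps 21 and receives 7.4 × 84 × 4/50 = 49.73 from the planting fund, for a payoff of 70.73.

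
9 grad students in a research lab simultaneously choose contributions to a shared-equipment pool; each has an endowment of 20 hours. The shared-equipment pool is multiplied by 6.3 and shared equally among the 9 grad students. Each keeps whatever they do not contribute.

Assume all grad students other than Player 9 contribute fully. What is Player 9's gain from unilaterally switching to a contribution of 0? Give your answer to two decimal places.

Switching from a contribution of 20 to 0 lets Player 9 keep an extra 20 hours, but lowers the shared-equipment pool by 20, which costs Player 9 their own share of that drop: 6.3/9 × 20 = 14.00.
Net gain = 20 − 14.00 = 6.00. The private return per contributed unit (0.7000) is below 1, so free-riding is indeed the best response regardless of what the others do.

6.00 hours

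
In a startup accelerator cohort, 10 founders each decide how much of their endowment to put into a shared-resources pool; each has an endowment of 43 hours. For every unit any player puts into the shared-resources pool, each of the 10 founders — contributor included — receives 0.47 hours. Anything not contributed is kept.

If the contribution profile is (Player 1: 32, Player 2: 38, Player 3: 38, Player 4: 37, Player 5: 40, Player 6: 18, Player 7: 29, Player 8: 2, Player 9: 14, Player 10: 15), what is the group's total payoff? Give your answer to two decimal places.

Total contributed: 32 + 38 + 38 + 37 + 40 + 18 + 29 + 2 + 14 + 15 = 263; total kept: 10 × 43 − 263 = 167.
The shared-resources pool pays out 0.47 × 10 × 263 = 1236.10 in aggregate.
Group total = 167 + 1236.10 = 1403.10.

1403.10 hours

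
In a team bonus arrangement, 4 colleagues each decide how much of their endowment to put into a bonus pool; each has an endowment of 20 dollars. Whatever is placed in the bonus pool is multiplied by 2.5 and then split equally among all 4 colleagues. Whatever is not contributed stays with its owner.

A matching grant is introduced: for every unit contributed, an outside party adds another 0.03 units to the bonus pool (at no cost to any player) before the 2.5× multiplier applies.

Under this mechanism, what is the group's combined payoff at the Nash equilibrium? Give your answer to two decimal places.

80.00 dollars

With the mechanism, a contributed unit returns 2.5 × 1.03 / 4 = 0.6438 per unit of net cost — still below 1 — so contributing 0 remains dominant for every player.
Everyone keeps their endowment and the group total is 4 × 20 = 80.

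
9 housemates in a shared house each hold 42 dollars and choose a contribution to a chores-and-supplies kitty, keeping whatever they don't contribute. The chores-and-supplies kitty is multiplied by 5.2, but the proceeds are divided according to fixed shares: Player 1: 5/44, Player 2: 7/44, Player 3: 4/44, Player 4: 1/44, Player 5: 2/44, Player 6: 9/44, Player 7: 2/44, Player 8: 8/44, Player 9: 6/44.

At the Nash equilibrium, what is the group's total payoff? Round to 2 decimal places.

Each unit j contributes comes back to j as 5.2 × (j's share), so j prefers to contribute only if that share exceeds 1/5.2 = 0.1923; otherwise keeping the unit dominates.
Only Player 6 (9/44) clears that bar, contributing 42; the remaining 8 contribute 0. Total contributed: 42.
The chores-and-supplies kitty pays out 5.2 × 42 = 218.40 in total (split across the unequal shares, but the aggregate is all that matters for the group sum).
The 8 free-riders keep 42 each, adding 336. Group total = 336 + 218.40 = 554.40.

554.40 dollars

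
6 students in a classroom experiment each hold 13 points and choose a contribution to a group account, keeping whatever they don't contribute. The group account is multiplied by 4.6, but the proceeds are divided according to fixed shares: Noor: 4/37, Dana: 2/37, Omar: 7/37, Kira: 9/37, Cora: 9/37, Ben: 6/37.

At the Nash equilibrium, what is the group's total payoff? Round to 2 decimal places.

Each unit j contributes comes back to j as 4.6 × (j's share), so j prefers to contribute only if that share exceeds 1/4.6 = 0.2174; otherwise keeping the unit dominates.
Kira and Cora clear that bar, contributing 13 each; the remaining 4 contribute 0. Total contributed: 26.
The group account pays out 4.6 × 26 = 119.60 in total (split across the unequal shares, but the aggregate is all that matters for the group sum).
The 4 free-riders keep 13 each, adding 52. Group total = 52 + 119.60 = 171.60.

171.60 points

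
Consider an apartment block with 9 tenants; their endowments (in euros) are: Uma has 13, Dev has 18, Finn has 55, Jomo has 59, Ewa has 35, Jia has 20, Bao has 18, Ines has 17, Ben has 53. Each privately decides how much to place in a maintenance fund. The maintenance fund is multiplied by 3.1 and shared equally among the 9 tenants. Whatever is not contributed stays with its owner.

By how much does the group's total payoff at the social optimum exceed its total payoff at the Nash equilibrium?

The private return per contributed unit is 3.1/9 = 0.3444 < 1 for every player regardless of endowment, so the Nash equilibrium is zero contribution and the group total is Σ E_j = 13 + 18 + 55 + 59 + 35 + 20 + 18 + 17 + 53 = 288.
Each contributed unit returns 3.100 to the group, so the social optimum is full contribution by everyone: group total = 3.100 × 288 = 892.80.
Efficiency loss = (3.100 − 1) × 288 = 604.80.

604.80 euros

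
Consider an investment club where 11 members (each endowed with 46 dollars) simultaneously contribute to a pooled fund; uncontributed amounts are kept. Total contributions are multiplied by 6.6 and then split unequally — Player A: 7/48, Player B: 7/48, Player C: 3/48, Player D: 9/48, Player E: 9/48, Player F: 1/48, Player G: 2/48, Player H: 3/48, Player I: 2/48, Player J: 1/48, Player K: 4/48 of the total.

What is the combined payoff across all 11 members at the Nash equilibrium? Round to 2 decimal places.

1021.20 dollars

A player with share s gets back 6.6·s per unit contributed, so full contribution is dominant for anyone with s > 1/6.6 = 0.1515 and zero contribution is dominant for anyone below.
The shares above 0.1515 belong to Player D and Player E, contributing 46 each; the remaining 9 contribute 0. Total contributed: 92.
The pooled fund pays out 6.6 × 92 = 607.20 in total (split across the unequal shares, but the aggregate is all that matters for the group sum).
The 9 free-riders keep 46 each, adding 414. Group total = 414 + 607.20 = 1021.20.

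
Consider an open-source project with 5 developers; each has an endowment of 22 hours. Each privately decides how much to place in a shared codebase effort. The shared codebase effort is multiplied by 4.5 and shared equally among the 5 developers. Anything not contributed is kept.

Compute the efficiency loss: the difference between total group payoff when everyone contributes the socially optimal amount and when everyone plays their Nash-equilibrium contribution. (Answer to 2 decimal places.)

Each contributed unit returns 4.5/5 = 0.9000 to its contributor — below 1 — so contributing 0 is dominant for every player. At the Nash equilibrium everyone keeps their 22, and the group total is 5 × 22 = 110.
Each contributed unit returns 4.500 to the group as a whole (0.9000 to each of 5 players), which exceeds 1, so the social optimum is full contribution: group total = 4.500 × 110 = 495.00.
Efficiency loss = 495.00 − 110 = 385.00.

385.00 hours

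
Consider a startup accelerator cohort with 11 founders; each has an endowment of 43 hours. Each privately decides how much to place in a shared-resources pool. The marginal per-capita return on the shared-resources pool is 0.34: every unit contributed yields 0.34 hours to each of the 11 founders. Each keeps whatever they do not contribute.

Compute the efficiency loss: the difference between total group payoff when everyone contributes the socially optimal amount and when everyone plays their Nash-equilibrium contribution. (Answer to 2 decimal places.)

The private return per contributed unit is 0.34 < 1, so contributing 0 is dominant for every player. At the Nash equilibrium everyone keeps their 43, and the group total is 11 × 43 = 473.
Each contributed unit returns 3.740 to the group as a whole (0.34 to each of 11 players), which exceeds 1, so the social optimum is full contribution: group total = 3.740 × 473 = 1769.02.
Efficiency loss = 1769.02 − 473 = 1296.02.

1296.02 hours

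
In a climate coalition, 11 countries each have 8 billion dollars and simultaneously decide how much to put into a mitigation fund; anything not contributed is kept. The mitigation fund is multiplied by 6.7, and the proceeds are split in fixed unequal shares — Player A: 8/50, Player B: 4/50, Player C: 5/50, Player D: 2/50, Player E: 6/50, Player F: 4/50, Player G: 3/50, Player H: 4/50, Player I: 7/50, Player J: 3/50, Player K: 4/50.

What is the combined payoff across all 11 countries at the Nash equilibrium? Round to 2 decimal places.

133.60 billion dollars

Player j's private return per contributed unit is 6.7 × (j's share). Contributing is weakly dominant for j when that share is at least 1/6.7 = 0.1493, and contributing 0 is dominant otherwise.
The only share above 0.1493 is Player A's 8/50, contributing 8; the remaining 10 contribute 0. Total contributed: 8.
The mitigation fund pays out 6.7 × 8 = 53.60 in total (split across the unequal shares, but the aggregate is all that matters for the group sum).
The 10 free-riders keep 8 each, adding 80. Group total = 80 + 53.60 = 133.60.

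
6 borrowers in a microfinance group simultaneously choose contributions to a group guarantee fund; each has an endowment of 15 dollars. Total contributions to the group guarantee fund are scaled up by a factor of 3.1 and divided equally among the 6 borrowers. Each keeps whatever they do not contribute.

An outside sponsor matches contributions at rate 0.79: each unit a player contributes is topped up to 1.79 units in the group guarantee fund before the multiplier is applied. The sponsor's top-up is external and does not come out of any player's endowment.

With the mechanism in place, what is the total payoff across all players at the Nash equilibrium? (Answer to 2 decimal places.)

90.00 dollars

With the mechanism, a contributed unit returns 3.1 × 1.79 / 6 = 0.9248 per unit of net cost — still below 1 — so contributing 0 remains dominant for every player.
Everyone keeps their endowment and the group total is 6 × 15 = 90.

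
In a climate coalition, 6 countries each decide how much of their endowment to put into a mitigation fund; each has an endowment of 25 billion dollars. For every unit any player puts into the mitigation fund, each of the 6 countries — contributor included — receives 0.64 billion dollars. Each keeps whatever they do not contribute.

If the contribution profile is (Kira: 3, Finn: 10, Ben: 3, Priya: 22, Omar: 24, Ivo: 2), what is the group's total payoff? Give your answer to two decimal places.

331.76 billion dollars

Total contributed: 3 + 10 + 3 + 22 + 24 + 2 = 64; total kept: 6 × 25 − 64 = 86.
The mitigation fund pays out 0.64 × 6 × 64 = 245.76 in aggregate.
Group total = 86 + 245.76 = 331.76.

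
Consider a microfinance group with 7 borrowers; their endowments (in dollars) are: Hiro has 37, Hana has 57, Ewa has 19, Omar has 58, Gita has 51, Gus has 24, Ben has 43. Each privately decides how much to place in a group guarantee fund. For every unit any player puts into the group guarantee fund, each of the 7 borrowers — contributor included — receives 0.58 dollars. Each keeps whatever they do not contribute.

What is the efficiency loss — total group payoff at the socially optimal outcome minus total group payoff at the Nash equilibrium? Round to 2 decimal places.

The private return per contributed unit is 0.58 < 1 for everyone, so the Nash equilibrium is zero contribution and the group total is Σ E_j = 37 + 57 + 19 + 58 + 51 + 24 + 43 = 289.
Each contributed unit returns 4.060 to the group, so the social optimum is full contribution by everyone: group total = 4.060 × 289 = 1173.34.
Efficiency loss = (4.060 − 1) × 289 = 884.34.

884.34 dollars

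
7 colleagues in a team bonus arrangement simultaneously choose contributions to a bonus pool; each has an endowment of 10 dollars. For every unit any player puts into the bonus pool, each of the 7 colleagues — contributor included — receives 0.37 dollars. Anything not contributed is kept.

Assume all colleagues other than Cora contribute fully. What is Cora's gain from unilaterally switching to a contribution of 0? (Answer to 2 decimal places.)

Switching from a contribution of 10 to 0 lets Cora keep an extra 10 dollars, but lowers the bonus pool by 10, which costs Cora their own share of that drop: 0.37 × 10 = 3.70.
Net gain = 10 − 3.70 = 6.30. The private return per contributed unit (0.37) is below 1, so free-riding is indeed the best response regardless of what the others do.

6.30 dollars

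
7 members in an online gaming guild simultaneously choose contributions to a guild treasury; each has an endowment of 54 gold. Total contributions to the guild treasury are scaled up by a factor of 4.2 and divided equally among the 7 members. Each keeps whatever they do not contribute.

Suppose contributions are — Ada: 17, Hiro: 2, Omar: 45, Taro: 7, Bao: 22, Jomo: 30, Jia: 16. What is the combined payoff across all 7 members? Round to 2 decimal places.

822.80 gold

Total contributed: 17 + 2 + 45 + 7 + 22 + 30 + 16 = 139; total kept: 7 × 54 − 139 = 239.
The guild treasury pays out 4.2 × 139 = 583.80 in aggregate.
Group total = 239 + 583.80 = 822.80.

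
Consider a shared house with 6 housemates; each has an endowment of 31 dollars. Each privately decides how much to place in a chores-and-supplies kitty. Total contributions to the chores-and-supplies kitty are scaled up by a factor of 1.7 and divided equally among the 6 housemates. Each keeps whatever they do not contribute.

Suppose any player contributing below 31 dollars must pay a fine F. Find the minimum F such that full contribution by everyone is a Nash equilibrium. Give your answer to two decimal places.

22.22 dollars

Given the others contribute fully, the best deviation is to contribute 0 (any partial contribution still incurs the fine and gives up units whose private return 0.2833 is below 1).
Deviating from 31 to 0 saves 31 dollars but forfeits the deviator's share of the drop in the chores-and-supplies kitty: 1.7/6 × 31 = 8.78.
So the deviation gain is 31 − 8.78 = 22.22, and the fine must be at least 22.22 dollars to wipe it out.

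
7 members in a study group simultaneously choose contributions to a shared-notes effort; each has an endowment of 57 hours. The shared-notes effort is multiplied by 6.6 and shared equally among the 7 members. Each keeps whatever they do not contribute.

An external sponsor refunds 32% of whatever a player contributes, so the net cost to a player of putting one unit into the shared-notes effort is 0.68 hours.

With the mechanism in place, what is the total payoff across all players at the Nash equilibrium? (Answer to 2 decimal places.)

With the mechanism, a contributed unit returns (6.6/7) / 0.68 = 1.3866 per unit of net cost to the contributor — now above 1 — so contributing fully is weakly dominant for every player.
At the Nash equilibrium everyone contributes 57. Group total payoff = 7 × (57 × 0.32 + 6.6 × 57) = 2761.08.

2761.08 hours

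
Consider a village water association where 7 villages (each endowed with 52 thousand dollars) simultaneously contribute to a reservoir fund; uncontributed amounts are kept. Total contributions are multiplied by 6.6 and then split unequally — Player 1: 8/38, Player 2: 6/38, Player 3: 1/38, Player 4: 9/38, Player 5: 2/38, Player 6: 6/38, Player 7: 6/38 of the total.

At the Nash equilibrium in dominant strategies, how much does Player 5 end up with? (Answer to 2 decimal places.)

Each unit j contributes comes back to j as 6.6 × (j's share), so j prefers to contribute only if that share exceeds 1/6.6 = 0.1515; otherwise keeping the unit dominates.
Player 1, Player 2, Player 4, Player 6 and Player 7 are above the threshold, contributing 52 each; the remaining 2 contribute 0. Total contributed: 260.
Player 5 keeps 52 and receives 6.6 × 260 × 2/38 = 90.32 from the reservoir fund, for a payoff of 142.32.

142.32 thousand dollars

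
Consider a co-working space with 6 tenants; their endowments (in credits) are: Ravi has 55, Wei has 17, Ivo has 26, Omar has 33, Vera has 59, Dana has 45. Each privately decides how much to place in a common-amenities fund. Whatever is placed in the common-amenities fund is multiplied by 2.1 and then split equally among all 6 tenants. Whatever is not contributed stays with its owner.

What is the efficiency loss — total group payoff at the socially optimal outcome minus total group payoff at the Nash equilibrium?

258.50 credits

The private return per contributed unit is 2.1/6 = 0.3500 < 1 for every player regardless of endowment, so the Nash equilibrium is zero contribution and the group total is Σ E_j = 55 + 17 + 26 + 33 + 59 + 45 = 235.
Each contributed unit returns 2.100 to the group, so the social optimum is full contribution by everyone: group total = 2.100 × 235 = 493.50.
Efficiency loss = (2.100 − 1) × 235 = 258.50.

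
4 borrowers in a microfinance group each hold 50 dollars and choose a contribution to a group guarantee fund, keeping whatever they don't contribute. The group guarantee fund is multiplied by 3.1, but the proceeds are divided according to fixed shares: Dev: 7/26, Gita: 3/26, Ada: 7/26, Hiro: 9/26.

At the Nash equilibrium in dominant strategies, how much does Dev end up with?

91.73 dollars

For player j, contributing a unit is worthwhile iff 3.1 × (j's share) ≥ 1, i.e. iff j's share is at least 0.3226.
Hiro alone (share 9/26) is above the threshold, contributing 50; the remaining 3 contribute 0. Total contributed: 50.
Dev keeps 50 and receives 3.1 × 50 × 7/26 = 41.73 from the group guarantee fund, for a payoff of 91.73.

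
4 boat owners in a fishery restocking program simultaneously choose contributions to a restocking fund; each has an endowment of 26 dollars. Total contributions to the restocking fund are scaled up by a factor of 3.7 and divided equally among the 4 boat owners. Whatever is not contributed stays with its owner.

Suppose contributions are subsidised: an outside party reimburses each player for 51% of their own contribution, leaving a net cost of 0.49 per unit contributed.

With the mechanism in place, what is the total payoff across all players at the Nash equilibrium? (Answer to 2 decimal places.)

With the mechanism, a contributed unit returns (3.7/4) / 0.49 = 1.8878 per unit of net cost to the contributor — now above 1 — so contributing fully is weakly dominant for every player.
At the Nash equilibrium everyone contributes 26. Group total payoff = 4 × (26 × 0.51 + 3.7 × 26) = 437.84.

437.84 dollars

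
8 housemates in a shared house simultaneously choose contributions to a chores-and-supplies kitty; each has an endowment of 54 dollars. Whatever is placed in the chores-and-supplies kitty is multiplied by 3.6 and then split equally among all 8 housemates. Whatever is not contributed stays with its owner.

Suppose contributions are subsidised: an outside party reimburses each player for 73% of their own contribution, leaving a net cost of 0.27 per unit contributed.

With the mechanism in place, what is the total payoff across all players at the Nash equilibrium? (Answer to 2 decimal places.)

The effective private return per unit is now (3.6/8) / 0.27 = 1.6667 > 1, so every player's dominant strategy flips to full contribution.
So the Nash equilibrium is full contribution by all 8; the group earns 8 × (54 × 0.73 + 3.6 × 54) = 1870.56.

1870.56 dollars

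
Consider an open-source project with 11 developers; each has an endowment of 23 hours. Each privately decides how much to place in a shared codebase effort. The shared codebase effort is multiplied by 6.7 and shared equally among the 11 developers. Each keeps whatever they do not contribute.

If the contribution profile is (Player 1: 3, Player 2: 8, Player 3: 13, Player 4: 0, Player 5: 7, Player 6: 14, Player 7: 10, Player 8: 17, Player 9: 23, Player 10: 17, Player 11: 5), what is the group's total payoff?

Total contributed: 3 + 8 + 13 + 0 + 7 + 14 + 10 + 17 + 23 + 17 + 5 = 117; total kept: 11 × 23 − 117 = 136.
The shared codebase effort pays out 6.7 × 117 = 783.90 in aggregate.
Group total = 136 + 783.90 = 919.90.

919.90 hours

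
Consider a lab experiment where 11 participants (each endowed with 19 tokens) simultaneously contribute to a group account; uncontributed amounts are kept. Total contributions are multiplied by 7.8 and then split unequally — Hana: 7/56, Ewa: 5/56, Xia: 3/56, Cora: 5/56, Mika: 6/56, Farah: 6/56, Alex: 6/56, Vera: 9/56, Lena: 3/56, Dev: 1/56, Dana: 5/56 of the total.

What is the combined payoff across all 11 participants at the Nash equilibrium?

338.20 tokens

A player with share s gets back 7.8·s per unit contributed, so full contribution is dominant for anyone with s > 1/7.8 = 0.1282 and zero contribution is dominant for anyone below.
Only Vera (9/56) clears that bar, contributing 19; the remaining 10 contribute 0. Total contributed: 19.
The group account pays out 7.8 × 19 = 148.20 in total (split across the unequal shares, but the aggregate is all that matters for the group sum).
The 10 free-riders keep 19 each, adding 190. Group total = 190 + 148.20 = 338.20.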